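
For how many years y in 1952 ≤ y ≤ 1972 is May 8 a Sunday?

Day of week of May 8 in each year:
1952: Thu, 1953: Fri, 1954: Sat, 1955: Sun ✓, 1956: Tue, 1957: Wed, 1958: Thu, 1959: Fri, 1960: Sun ✓, 1961: Mon, 1962: Tue, 1963: Wed, 1964: Fri, 1965: Sat, 1966: Sun ✓, 1967: Mon, 1968: Wed, 1969: Thu, 1970: Fri, 1971: Sat, 1972: Mon
Sundays: 1955, 1960, 1966.

3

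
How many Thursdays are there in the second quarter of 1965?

13

1965-04-01 is a Thursday.
That's 91 days from start to end, counting both.
91 = 7 × 13, so the span is exactly 13 full weeks.
Each full week contributes one Thursday: 13 so far.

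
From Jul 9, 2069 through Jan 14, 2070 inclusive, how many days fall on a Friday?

27 Fridays

Jul 9, 2069 is a Tuesday.
From Jul 9, 2069 to Jan 14, 2070 is 190 days inclusive.
190 = 7 × 27 + 1, so there are 27 full weeks plus 1 extra day.
Each full week contributes one Friday: 27 so far.
The 1 extra day is Tue — none qualify.
Total: 27 + 0 = 27.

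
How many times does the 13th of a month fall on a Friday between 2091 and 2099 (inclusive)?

17

Friday-the-13ths by year:
2091: Apr, Jul
2092: Jun
2093: Feb, Mar, Nov
2094: Aug
2095: May
2096: Jan, Apr, Jul
2097: Sep, Dec
2098: Jun
2099: Feb, Mar, Nov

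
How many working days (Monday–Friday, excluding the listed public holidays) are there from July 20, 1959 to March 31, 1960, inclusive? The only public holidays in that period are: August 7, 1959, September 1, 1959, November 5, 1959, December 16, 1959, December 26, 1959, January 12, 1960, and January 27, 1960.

July 20, 1959 is a Monday.
The range spans 256 days (inclusive of both endpoints).
256 = 7 × 36 + 4, so there are 36 full weeks plus 4 extra days.
Each full week contributes 5 weekdays (Mon–Fri): 36 × 5 = 180.
The 4 extra days are Mon, Tue, Wed, Thu — 4 of them qualify.
Total: 180 + 4 = 184.
Holidays: August 7, 1959 (Fri); September 1, 1959 (Tue); November 5, 1959 (Thu); December 16, 1959 (Wed); December 26, 1959 (Sat); January 12, 1960 (Tue); January 27, 1960 (Wed).
6 of the 7 holidays fall on weekdays; the rest are weekends and were already excluded.
Business days: 184 − 6 = 178.

178 working days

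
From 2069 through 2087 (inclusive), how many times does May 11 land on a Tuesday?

Day of week of May 11 in each year:
2069: Sat, 2070: Sun, 2071: Mon, 2072: Wed, 2073: Thu, 2074: Fri, 2075: Sat, 2076: Mon, 2077: Tue ✓, 2078: Wed, 2079: Thu, 2080: Sat, 2081: Sun, 2082: Mon, 2083: Tue ✓, 2084: Thu, 2085: Fri, 2086: Sat, 2087: Sun
Tuesdays: 2077, 2083.

2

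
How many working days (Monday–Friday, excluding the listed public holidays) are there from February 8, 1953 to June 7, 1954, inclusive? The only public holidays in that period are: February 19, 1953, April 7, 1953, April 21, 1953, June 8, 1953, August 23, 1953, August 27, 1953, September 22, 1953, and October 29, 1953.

339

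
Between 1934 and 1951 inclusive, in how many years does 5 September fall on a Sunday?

3

Day of week of September 5 in each year:
1934: Wed, 1935: Thu, 1936: Sat, 1937: Sun ✓, 1938: Mon, 1939: Tue, 1940: Thu, 1941: Fri, 1942: Sat, 1943: Sun ✓, 1944: Tue, 1945: Wed, 1946: Thu, 1947: Fri, 1948: Sun ✓, 1949: Mon, 1950: Tue, 1951: Wed
Sundays: 1937, 1943, 1948.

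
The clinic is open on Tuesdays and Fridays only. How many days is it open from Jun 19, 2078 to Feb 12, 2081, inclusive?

277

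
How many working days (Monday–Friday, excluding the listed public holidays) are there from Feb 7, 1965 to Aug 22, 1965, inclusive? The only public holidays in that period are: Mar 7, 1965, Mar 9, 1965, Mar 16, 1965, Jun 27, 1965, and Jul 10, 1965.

Feb 7, 1965 is a Sunday.
That's 197 days from start to end, counting both.
197 = 7 × 28 + 1, so there are 28 full weeks plus 1 extra day.
Each full week contributes 5 weekdays (Mon–Fri): 28 × 5 = 140.
The 1 extra day is Sunday — none qualify.
Total: 140 + 0 = 140.
Holidays: Mar 7, 1965 (Sun); Mar 9, 1965 (Tue); Mar 16, 1965 (Tue); Jun 27, 1965 (Sun); Jul 10, 1965 (Sat).
2 of the 5 holidays fall on weekdays; the rest are weekends and were already excluded.
Business days: 140 − 2 = 138.

138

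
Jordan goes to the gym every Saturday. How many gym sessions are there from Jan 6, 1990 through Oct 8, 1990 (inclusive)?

40

Jan 6, 1990 is a Saturday.
From Jan 6, 1990 to Oct 8, 1990 is 276 days inclusive.
276 = 7 × 39 + 3, so there are 39 full weeks plus 3 extra days.
Each full week contributes one Saturday: 39 so far.
The 3 extra days are Sat, Sun, Mon — 1 of them qualifies.
Total: 39 + 1 = 40.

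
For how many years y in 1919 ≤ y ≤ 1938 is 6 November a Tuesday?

3

Day of week of November 6 in each year:
1919: Thu, 1920: Sat, 1921: Sun, 1922: Mon, 1923: Tue ✓, 1924: Thu, 1925: Fri, 1926: Sat, 1927: Sun, 1928: Tue ✓, 1929: Wed, 1930: Thu, 1931: Fri, 1932: Sun, 1933: Mon, 1934: Tue ✓, 1935: Wed, 1936: Fri, 1937: Sat, 1938: Sun
Tuesdays: 1923, 1928, 1934.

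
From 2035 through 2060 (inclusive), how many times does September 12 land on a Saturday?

Day of week of September 12 in each year:
2035: Wed, 2036: Fri, 2037: Sat ✓, 2038: Sun, 2039: Mon, 2040: Wed, 2041: Thu, 2042: Fri, 2043: Sat ✓, 2044: Mon, 2045: Tue, 2046: Wed, 2047: Thu, 2048: Sat ✓, 2049: Sun, 2050: Mon, 2051: Tue, 2052: Thu, 2053: Fri, 2054: Sat ✓, 2055: Sun, 2056: Tue, 2057: Wed, 2058: Thu, 2059: Fri, 2060: Sun
Saturdays: 2037, 2043, 2048, 2054.

4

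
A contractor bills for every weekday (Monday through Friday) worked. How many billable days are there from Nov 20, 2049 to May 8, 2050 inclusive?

Nov 20, 2049 is a Saturday.
From Nov 20, 2049 to May 8, 2050 is 170 days inclusive.
170 = 7 × 24 + 2, so there are 24 full weeks plus 2 extra days.
Each full week contributes 5 weekdays (Mon–Fri): 24 × 5 = 120.
The 2 extra days are Sat, Sun — none qualify.
Total: 120 + 0 = 120.

120 weekdays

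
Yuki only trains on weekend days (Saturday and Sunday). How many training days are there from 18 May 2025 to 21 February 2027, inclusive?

185

18 May 2025 is a Sunday.
The range spans 645 days (inclusive of both endpoints).
645 = 7 × 92 + 1, so there are 92 full weeks plus 1 extra day.
Each full week contributes 2 weekend days (Sat, Sun): 92 × 2 = 184.
The 1 extra day is Sunday — 1 of them qualifies.
Total: 184 + 1 = 185.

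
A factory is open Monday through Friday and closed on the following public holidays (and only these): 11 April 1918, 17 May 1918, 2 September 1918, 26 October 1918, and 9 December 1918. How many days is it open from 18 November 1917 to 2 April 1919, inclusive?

354

18 November 1917 is a Sunday.
That's 501 days from start to end, counting both.
501 = 7 × 71 + 4, so there are 71 full weeks plus 4 extra days.
Each full week contributes 5 weekdays (Mon–Fri): 71 × 5 = 355.
The 4 extra days are Sunday, Monday, Tuesday, Wednesday — 3 of them qualify.
Total: 355 + 3 = 358.
Holidays: 11 April 1918 (Thu); 17 May 1918 (Fri); 2 September 1918 (Mon); 26 October 1918 (Sat); 9 December 1918 (Mon).
4 of the 5 holidays fall on weekdays; the rest are weekends and were already excluded.
Business days: 358 − 4 = 354.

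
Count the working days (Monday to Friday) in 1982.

261 weekdays

1 January 1982 is a Friday.
From 1 January 1982 to 31 December 1982 is 365 days inclusive.
365 = 7 × 52 + 1, so there are 52 full weeks plus 1 extra day.
Each full week contributes 5 weekdays (Mon–Fri): 52 × 5 = 260.
The 1 extra day is Fri — 1 of them qualifies.
Total: 260 + 1 = 261.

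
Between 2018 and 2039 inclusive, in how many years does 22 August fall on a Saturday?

3

Day of week of August 22 in each year:
2018: Wed, 2019: Thu, 2020: Sat ✓, 2021: Sun, 2022: Mon, 2023: Tue, 2024: Thu, 2025: Fri, 2026: Sat ✓, 2027: Sun, 2028: Tue, 2029: Wed, 2030: Thu, 2031: Fri, 2032: Sun, 2033: Mon, 2034: Tue, 2035: Wed, 2036: Fri, 2037: Sat ✓, 2038: Sun, 2039: Mon
Saturdays: 2020, 2026, 2037.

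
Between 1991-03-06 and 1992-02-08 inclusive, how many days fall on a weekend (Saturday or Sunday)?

1991-03-06 is a Wednesday.
The range spans 340 days (inclusive of both endpoints).
340 = 7 × 48 + 4, so there are 48 full weeks plus 4 extra days.
Each full week contributes 2 weekend days (Sat, Sun): 48 × 2 = 96.
The 4 extra days are Wednesday, Thursday, Friday, Saturday — 1 of them qualifies.
Total: 96 + 1 = 97.

97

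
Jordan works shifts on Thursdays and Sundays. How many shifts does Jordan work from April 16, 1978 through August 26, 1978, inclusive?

38

April 16, 1978 is a Sunday.
That's 133 days from start to end, counting both.
133 = 7 × 19, so the span is exactly 19 full weeks.
Each full week contributes 2 days from the set (Thu, Sun): 19 × 2 = 38.
Total: 38.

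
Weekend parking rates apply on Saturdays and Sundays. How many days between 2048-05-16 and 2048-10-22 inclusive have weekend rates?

2048-05-16 is a Saturday.
The range spans 160 days (inclusive of both endpoints).
160 = 7 × 22 + 6, so there are 22 full weeks plus 6 extra days.
Each full week contributes 2 weekend days (Sat, Sun): 22 × 2 = 44.
The 6 extra days are Saturday, Sunday, Monday, Tuesday, Wednesday, Thursday — 2 of them qualify.
Total: 44 + 2 = 46.

46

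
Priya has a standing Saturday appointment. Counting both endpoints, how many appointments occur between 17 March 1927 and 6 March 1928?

17 March 1927 is a Thursday.
That's 356 days from start to end, counting both.
356 = 7 × 50 + 6, so there are 50 full weeks plus 6 extra days.
Each full week contributes one Saturday: 50 so far.
The 6 extra days are Thursday, Friday, Saturday, Sunday, Monday, Tuesday — 1 of them qualifies.
Total: 50 + 1 = 51.

51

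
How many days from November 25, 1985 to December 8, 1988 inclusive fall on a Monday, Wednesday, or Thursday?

477

November 25, 1985 is a Monday.
The range spans 1110 days (inclusive of both endpoints).
1110 = 7 × 158 + 4, so there are 158 full weeks plus 4 extra days.
Each full week contributes 3 days from the set (Mon, Wed, Thu): 158 × 3 = 474.
The 4 extra days are Monday, Tuesday, Wednesday, Thursday — 3 of them qualify.
Total: 474 + 3 = 477.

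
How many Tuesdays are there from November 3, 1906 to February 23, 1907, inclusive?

16 Tuesdays

November 3, 1906 is a Saturday.
That's 113 days from start to end, counting both.
113 = 7 × 16 + 1, so there are 16 full weeks plus 1 extra day.
Each full week contributes one Tuesday: 16 so far.
The 1 extra day is Saturday — none qualify.
Total: 16 + 0 = 16.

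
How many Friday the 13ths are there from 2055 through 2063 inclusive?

Friday-the-13ths by year:
2055: Aug
2056: Oct
2057: Apr, Jul
2058: Sep, Dec
2059: Jun
2060: Feb, Aug
2061: May
2062: Jan, Oct
2063: Apr, Jul

14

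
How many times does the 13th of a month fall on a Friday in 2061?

1

The 13th falls on a Friday when the month's 13th has weekday Fri.
Jan 13 is Thu; Feb 13 is Sun; Mar 13 is Sun; Apr 13 is Wed; May 13 is Fri ✓; Jun 13 is Mon; Jul 13 is Wed; Aug 13 is Sat; Sep 13 is Tue; Oct 13 is Thu; Nov 13 is Sun; Dec 13 is Tue.
Friday the 13ths: May.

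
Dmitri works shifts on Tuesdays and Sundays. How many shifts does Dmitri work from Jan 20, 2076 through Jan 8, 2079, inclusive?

Jan 20, 2076 is a Monday.
The range spans 1085 days (inclusive of both endpoints).
1085 = 7 × 155, so the span is exactly 155 full weeks.
Each full week contributes 2 days from the set (Tue, Sun): 155 × 2 = 310.

310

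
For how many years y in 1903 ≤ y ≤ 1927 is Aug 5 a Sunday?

3

Day of week of August 5 in each year:
1903: Wed, 1904: Fri, 1905: Sat, 1906: Sun ✓, 1907: Mon, 1908: Wed, 1909: Thu, 1910: Fri, 1911: Sat, 1912: Mon, 1913: Tue, 1914: Wed, 1915: Thu, 1916: Sat, 1917: Sun ✓, 1918: Mon, 1919: Tue, 1920: Thu, 1921: Fri, 1922: Sat, 1923: Sun ✓, 1924: Tue, 1925: Wed, 1926: Thu, 1927: Fri
Sundays: 1906, 1917, 1923.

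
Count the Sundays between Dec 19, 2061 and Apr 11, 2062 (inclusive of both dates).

Dec 19, 2061 is a Monday.
From Dec 19, 2061 to Apr 11, 2062 is 114 days inclusive.
114 = 7 × 16 + 2, so there are 16 full weeks plus 2 extra days.
Each full week contributes one Sunday: 16 so far.
The 2 extra days are Monday, Tuesday — none qualify.
Total: 16 + 0 = 16.

16 Sundays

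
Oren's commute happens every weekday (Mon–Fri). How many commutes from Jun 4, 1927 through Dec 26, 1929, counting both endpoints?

Jun 4, 1927 is a Saturday.
That's 937 days from start to end, counting both.
937 = 7 × 133 + 6, so there are 133 full weeks plus 6 extra days.
Each full week contributes 5 weekdays (Mon–Fri): 133 × 5 = 665.
The 6 extra days are Sat, Sun, Mon, Tue, Wed, Thu — 4 of them qualify.
Total: 665 + 4 = 669.

669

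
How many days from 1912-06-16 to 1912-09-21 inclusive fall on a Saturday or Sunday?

28

1912-06-16 is a Sunday.
From 1912-06-16 to 1912-09-21 is 98 days inclusive.
98 = 7 × 14, so the span is exactly 14 full weeks.
Each full week contributes 2 days from the set (Sat, Sun): 14 × 2 = 28.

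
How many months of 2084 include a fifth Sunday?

5

A month has five Sundays exactly when Sunday falls within its first (length − 28) days.
Jan: 31 days, starts Sat → 5 of Sat, Sun, Mon ✓
Feb: 29 days, starts Tue → 5 of Tue
Mar: 31 days, starts Wed → 5 of Wed, Thu, Fri
Apr: 30 days, starts Sat → 5 of Sat, Sun ✓
May: 31 days, starts Mon → 5 of Mon, Tue, Wed
Jun: 30 days, starts Thu → 5 of Thu, Fri
Jul: 31 days, starts Sat → 5 of Sat, Sun, Mon ✓
Aug: 31 days, starts Tue → 5 of Tue, Wed, Thu
Sep: 30 days, starts Fri → 5 of Fri, Sat
Oct: 31 days, starts Sun → 5 of Sun, Mon, Tue ✓
Nov: 30 days, starts Wed → 5 of Wed, Thu
Dec: 31 days, starts Fri → 5 of Fri, Sat, Sun ✓
Months with five Sundays: Jan, Apr, Jul, Oct, Dec.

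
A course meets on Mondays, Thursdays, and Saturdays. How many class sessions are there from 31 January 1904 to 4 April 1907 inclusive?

31 January 1904 is a Sunday.
From 31 January 1904 to 4 April 1907 is 1160 days inclusive.
1160 = 7 × 165 + 5, so there are 165 full weeks plus 5 extra days.
Each full week contributes 3 days from the set (Mon, Thu, Sat): 165 × 3 = 495.
The 5 extra days are Sunday, Monday, Tuesday, Wednesday, Thursday — 2 of them qualify.
Total: 495 + 2 = 497.

497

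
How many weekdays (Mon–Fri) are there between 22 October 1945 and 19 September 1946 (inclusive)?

239

22 October 1945 is a Monday.
That's 333 days from start to end, counting both.
333 = 7 × 47 + 4, so there are 47 full weeks plus 4 extra days.
Each full week contributes 5 weekdays (Mon–Fri): 47 × 5 = 235.
The 4 extra days are Mon, Tue, Wed, Thu — 4 of them qualify.
Total: 235 + 4 = 239.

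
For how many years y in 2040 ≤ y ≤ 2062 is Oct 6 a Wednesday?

3

Day of week of October 6 in each year:
2040: Sat, 2041: Sun, 2042: Mon, 2043: Tue, 2044: Thu, 2045: Fri, 2046: Sat, 2047: Sun, 2048: Tue, 2049: Wed ✓, 2050: Thu, 2051: Fri, 2052: Sun, 2053: Mon, 2054: Tue, 2055: Wed ✓, 2056: Fri, 2057: Sat, 2058: Sun, 2059: Mon, 2060: Wed ✓, 2061: Thu, 2062: Fri
Wednesdays: 2049, 2055, 2060.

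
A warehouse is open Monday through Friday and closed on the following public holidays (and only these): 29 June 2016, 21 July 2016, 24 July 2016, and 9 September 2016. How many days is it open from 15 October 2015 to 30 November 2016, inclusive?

292

15 October 2015 is a Thursday.
That's 413 days from start to end, counting both.
413 = 7 × 59, so the span is exactly 59 full weeks.
Each full week contributes 5 weekdays (Mon–Fri): 59 × 5 = 295.
Holidays: 29 June 2016 (Wed); 21 July 2016 (Thu); 24 July 2016 (Sun); 9 September 2016 (Fri).
3 of the 4 holidays fall on weekdays; the rest are weekends and were already excluded.
Business days: 295 − 3 = 292.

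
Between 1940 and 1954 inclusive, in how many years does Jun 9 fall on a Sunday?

Day of week of June 9 in each year:
1940: Sun ✓, 1941: Mon, 1942: Tue, 1943: Wed, 1944: Fri, 1945: Sat, 1946: Sun ✓, 1947: Mon, 1948: Wed, 1949: Thu, 1950: Fri, 1951: Sat, 1952: Mon, 1953: Tue, 1954: Wed
Sundays: 1940, 1946.

2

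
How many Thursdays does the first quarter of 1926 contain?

12

Jan 1, 1926 is a Friday.
That's 90 days from start to end, counting both.
90 = 7 × 12 + 6, so there are 12 full weeks plus 6 extra days.
Each full week contributes one Thursday: 12 so far.
The 6 extra days are Friday, Saturday, Sunday, Monday, Tuesday, Wednesday — none qualify.
Total: 12 + 0 = 12.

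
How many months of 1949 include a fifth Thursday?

4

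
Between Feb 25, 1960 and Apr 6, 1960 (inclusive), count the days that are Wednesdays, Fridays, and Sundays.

18

Feb 25, 1960 is a Thursday.
That's 42 days from start to end, counting both.
42 = 7 × 6, so the span is exactly 6 full weeks.
Each full week contributes 3 days from the set (Wed, Fri, Sun): 6 × 3 = 18.
Total: 18.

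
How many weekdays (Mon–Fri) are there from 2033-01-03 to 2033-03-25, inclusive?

2033-01-03 is a Monday.
The range spans 82 days (inclusive of both endpoints).
82 = 7 × 11 + 5, so there are 11 full weeks plus 5 extra days.
Each full week contributes 5 weekdays (Mon–Fri): 11 × 5 = 55.
The 5 extra days are Mon, Tue, Wed, Thu, Fri — 5 of them qualify.
Total: 55 + 5 = 60.

60 weekdays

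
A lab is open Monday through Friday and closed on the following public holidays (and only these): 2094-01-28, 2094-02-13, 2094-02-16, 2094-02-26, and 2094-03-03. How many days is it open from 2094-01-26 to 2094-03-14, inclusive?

30 business days

2094-01-26 is a Tuesday.
The range spans 48 days (inclusive of both endpoints).
48 = 7 × 6 + 6, so there are 6 full weeks plus 6 extra days.
Each full week contributes 5 weekdays (Mon–Fri): 6 × 5 = 30.
The 6 extra days are Tue, Wed, Thu, Fri, Sat, Sun — 4 of them qualify.
Total: 30 + 4 = 34.
Holidays: 2094-01-28 (Thu); 2094-02-13 (Sat); 2094-02-16 (Tue); 2094-02-26 (Fri); 2094-03-03 (Wed).
4 of the 5 holidays fall on weekdays; the rest are weekends and were already excluded.
Business days: 34 − 4 = 30.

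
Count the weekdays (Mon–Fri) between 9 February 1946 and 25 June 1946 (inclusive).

97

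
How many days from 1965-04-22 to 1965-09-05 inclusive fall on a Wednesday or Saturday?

1965-04-22 is a Thursday.
From 1965-04-22 to 1965-09-05 is 137 days inclusive.
137 = 7 × 19 + 4, so there are 19 full weeks plus 4 extra days.
Each full week contributes 2 days from the set (Wed, Sat): 19 × 2 = 38.
The 4 extra days are Thursday, Friday, Saturday, Sunday — 1 of them qualifies.
Total: 38 + 1 = 39.

39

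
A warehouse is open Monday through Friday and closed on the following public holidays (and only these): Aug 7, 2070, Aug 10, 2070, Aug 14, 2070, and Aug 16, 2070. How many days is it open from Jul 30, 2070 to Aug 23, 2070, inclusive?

Jul 30, 2070 is a Wednesday.
From Jul 30, 2070 to Aug 23, 2070 is 25 days inclusive.
25 = 7 × 3 + 4, so there are 3 full weeks plus 4 extra days.
Each full week contributes 5 weekdays (Mon–Fri): 3 × 5 = 15.
The 4 extra days are Wed, Thu, Fri, Sat — 3 of them qualify.
Total: 15 + 3 = 18.
Holidays: Aug 7, 2070 (Thu); Aug 10, 2070 (Sun); Aug 14, 2070 (Thu); Aug 16, 2070 (Sat).
2 of the 4 holidays fall on weekdays; the rest are weekends and were already excluded.
Business days: 18 − 2 = 16.

16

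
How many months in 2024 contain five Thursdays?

A month has five Thursdays exactly when Thursday falls within its first (length − 28) days.
Jan: 31 days, starts Mon → 5 of Mon, Tue, Wed
Feb: 29 days, starts Thu → 5 of Thu ✓
Mar: 31 days, starts Fri → 5 of Fri, Sat, Sun
Apr: 30 days, starts Mon → 5 of Mon, Tue
May: 31 days, starts Wed → 5 of Wed, Thu, Fri ✓
Jun: 30 days, starts Sat → 5 of Sat, Sun
Jul: 31 days, starts Mon → 5 of Mon, Tue, Wed
Aug: 31 days, starts Thu → 5 of Thu, Fri, Sat ✓
Sep: 30 days, starts Sun → 5 of Sun, Mon
Oct: 31 days, starts Tue → 5 of Tue, Wed, Thu ✓
Nov: 30 days, starts Fri → 5 of Fri, Sat
Dec: 31 days, starts Sun → 5 of Sun, Mon, Tue
Months with five Thursdays: Feb, May, Aug, Oct.

4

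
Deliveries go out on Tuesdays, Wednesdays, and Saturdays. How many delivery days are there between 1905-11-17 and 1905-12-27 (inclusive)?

1905-11-17 is a Friday.
The range spans 41 days (inclusive of both endpoints).
41 = 7 × 5 + 6, so there are 5 full weeks plus 6 extra days.
Each full week contributes 3 days from the set (Tue, Wed, Sat): 5 × 3 = 15.
The 6 extra days are Fri, Sat, Sun, Mon, Tue, Wed — 3 of them qualify.
Total: 15 + 3 = 18.

18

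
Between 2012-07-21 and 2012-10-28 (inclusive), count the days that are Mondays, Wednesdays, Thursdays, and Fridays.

56

2012-07-21 is a Saturday.
The range spans 100 days (inclusive of both endpoints).
100 = 7 × 14 + 2, so there are 14 full weeks plus 2 extra days.
Each full week contributes 4 days from the set (Mon, Wed, Thu, Fri): 14 × 4 = 56.
The 2 extra days are Sat, Sun — none qualify.
Total: 56 + 0 = 56.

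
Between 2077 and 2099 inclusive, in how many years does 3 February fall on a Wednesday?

Day of week of February 3 in each year:
2077: Wed ✓, 2078: Thu, 2079: Fri, 2080: Sat, 2081: Mon, 2082: Tue, 2083: Wed ✓, 2084: Thu, 2085: Sat, 2086: Sun, 2087: Mon, 2088: Tue, 2089: Thu, 2090: Fri, 2091: Sat, 2092: Sun, 2093: Tue, 2094: Wed ✓, 2095: Thu, 2096: Fri, 2097: Sun, 2098: Mon, 2099: Tue
Wednesdays: 2077, 2083, 2094.

3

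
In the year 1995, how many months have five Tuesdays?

4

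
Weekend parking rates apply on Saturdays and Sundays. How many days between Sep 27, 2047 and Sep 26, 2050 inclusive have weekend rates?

Sep 27, 2047 is a Friday.
From Sep 27, 2047 to Sep 26, 2050 is 1096 days inclusive.
1096 = 7 × 156 + 4, so there are 156 full weeks plus 4 extra days.
Each full week contributes 2 weekend days (Sat, Sun): 156 × 2 = 312.
The 4 extra days are Friday, Saturday, Sunday, Monday — 2 of them qualify.
Total: 312 + 2 = 314.

314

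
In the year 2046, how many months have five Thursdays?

A month has five Thursdays exactly when Thursday falls within its first (length − 28) days.
Jan: 31 days, starts Mon → 5 of Mon, Tue, Wed
Feb: 28 days, starts Thu → 5 of (none)
Mar: 31 days, starts Thu → 5 of Thu, Fri, Sat ✓
Apr: 30 days, starts Sun → 5 of Sun, Mon
May: 31 days, starts Tue → 5 of Tue, Wed, Thu ✓
Jun: 30 days, starts Fri → 5 of Fri, Sat
Jul: 31 days, starts Sun → 5 of Sun, Mon, Tue
Aug: 31 days, starts Wed → 5 of Wed, Thu, Fri ✓
Sep: 30 days, starts Sat → 5 of Sat, Sun
Oct: 31 days, starts Mon → 5 of Mon, Tue, Wed
Nov: 30 days, starts Thu → 5 of Thu, Fri ✓
Dec: 31 days, starts Sat → 5 of Sat, Sun, Mon
Months with five Thursdays: Mar, May, Aug, Nov.

4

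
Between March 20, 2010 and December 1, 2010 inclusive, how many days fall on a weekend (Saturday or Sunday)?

March 20, 2010 is a Saturday.
That's 257 days from start to end, counting both.
257 = 7 × 36 + 5, so there are 36 full weeks plus 5 extra days.
Each full week contributes 2 weekend days (Sat, Sun): 36 × 2 = 72.
The 5 extra days are Saturday, Sunday, Monday, Tuesday, Wednesday — 2 of them qualify.
Total: 72 + 2 = 74.

74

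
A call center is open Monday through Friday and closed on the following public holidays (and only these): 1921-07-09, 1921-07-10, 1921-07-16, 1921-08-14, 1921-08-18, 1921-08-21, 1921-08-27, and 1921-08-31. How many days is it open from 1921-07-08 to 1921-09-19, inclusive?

50 business days

1921-07-08 is a Friday.
From 1921-07-08 to 1921-09-19 is 74 days inclusive.
74 = 7 × 10 + 4, so there are 10 full weeks plus 4 extra days.
Each full week contributes 5 weekdays (Mon–Fri): 10 × 5 = 50.
The 4 extra days are Fri, Sat, Sun, Mon — 2 of them qualify.
Total: 50 + 2 = 52.
Holidays: 1921-07-09 (Sat); 1921-07-10 (Sun); 1921-07-16 (Sat); 1921-08-14 (Sun); 1921-08-18 (Thu); 1921-08-21 (Sun); 1921-08-27 (Sat); 1921-08-31 (Wed).
2 of the 8 holidays fall on weekdays; the rest are weekends and were already excluded.
Business days: 52 − 2 = 50.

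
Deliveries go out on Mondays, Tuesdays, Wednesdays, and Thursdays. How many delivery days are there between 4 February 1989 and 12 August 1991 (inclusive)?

4 February 1989 is a Saturday.
From 4 February 1989 to 12 August 1991 is 920 days inclusive.
920 = 7 × 131 + 3, so there are 131 full weeks plus 3 extra days.
Each full week contributes 4 days from the set (Mon, Tue, Wed, Thu): 131 × 4 = 524.
The 3 extra days are Sat, Sun, Mon — 1 of them qualifies.
Total: 524 + 1 = 525.

525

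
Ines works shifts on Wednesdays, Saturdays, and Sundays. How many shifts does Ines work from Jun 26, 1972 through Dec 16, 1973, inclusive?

231

Jun 26, 1972 is a Monday.
The range spans 539 days (inclusive of both endpoints).
539 = 7 × 77, so the span is exactly 77 full weeks.
Each full week contributes 3 days from the set (Wed, Sat, Sun): 77 × 3 = 231.
Total: 231.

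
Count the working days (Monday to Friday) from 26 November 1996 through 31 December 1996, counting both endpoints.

26 November 1996 is a Tuesday.
From 26 November 1996 to 31 December 1996 is 36 days inclusive.
36 = 7 × 5 + 1, so there are 5 full weeks plus 1 extra day.
Each full week contributes 5 weekdays (Mon–Fri): 5 × 5 = 25.
The 1 extra day is Tuesday — 1 of them qualifies.
Total: 25 + 1 = 26.

26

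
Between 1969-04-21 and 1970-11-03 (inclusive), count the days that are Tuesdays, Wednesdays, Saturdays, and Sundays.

321

1969-04-21 is a Monday.
The range spans 562 days (inclusive of both endpoints).
562 = 7 × 80 + 2, so there are 80 full weeks plus 2 extra days.
Each full week contributes 4 days from the set (Tue, Wed, Sat, Sun): 80 × 4 = 320.
The 2 extra days are Mon, Tue — 1 of them qualifies.
Total: 320 + 1 = 321.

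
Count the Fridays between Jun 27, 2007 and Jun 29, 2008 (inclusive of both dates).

53

Jun 27, 2007 is a Wednesday.
That's 369 days from start to end, counting both.
369 = 7 × 52 + 5, so there are 52 full weeks plus 5 extra days.
Each full week contributes one Friday: 52 so far.
The 5 extra days are Wednesday, Thursday, Friday, Saturday, Sunday — 1 of them qualifies.
Total: 52 + 1 = 53.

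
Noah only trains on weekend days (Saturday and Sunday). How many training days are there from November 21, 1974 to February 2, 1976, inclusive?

126

November 21, 1974 is a Thursday.
From November 21, 1974 to February 2, 1976 is 439 days inclusive.
439 = 7 × 62 + 5, so there are 62 full weeks plus 5 extra days.
Each full week contributes 2 weekend days (Sat, Sun): 62 × 2 = 124.
The 5 extra days are Thursday, Friday, Saturday, Sunday, Monday — 2 of them qualify.
Total: 124 + 2 = 126.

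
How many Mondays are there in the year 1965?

Jan 1, 1965 is a Friday.
The range spans 365 days (inclusive of both endpoints).
365 = 7 × 52 + 1, so there are 52 full weeks plus 1 extra day.
Each full week contributes one Monday: 52 so far.
The 1 extra day is Fri — none qualify.
Total: 52 + 0 = 52.

52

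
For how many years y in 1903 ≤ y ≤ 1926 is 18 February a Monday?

Day of week of February 18 in each year:
1903: Wed, 1904: Thu, 1905: Sat, 1906: Sun, 1907: Mon ✓, 1908: Tue, 1909: Thu, 1910: Fri, 1911: Sat, 1912: Sun, 1913: Tue, 1914: Wed, 1915: Thu, 1916: Fri, 1917: Sun, 1918: Mon ✓, 1919: Tue, 1920: Wed, 1921: Fri, 1922: Sat, 1923: Sun, 1924: Mon ✓, 1925: Wed, 1926: Thu
Mondays: 1907, 1918, 1924.

3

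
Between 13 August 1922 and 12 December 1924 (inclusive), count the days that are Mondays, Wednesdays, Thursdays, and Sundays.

13 August 1922 is a Sunday.
From 13 August 1922 to 12 December 1924 is 853 days inclusive.
853 = 7 × 121 + 6, so there are 121 full weeks plus 6 extra days.
Each full week contributes 4 days from the set (Mon, Wed, Thu, Sun): 121 × 4 = 484.
The 6 extra days are Sun, Mon, Tue, Wed, Thu, Fri — 4 of them qualify.
Total: 484 + 4 = 488.

488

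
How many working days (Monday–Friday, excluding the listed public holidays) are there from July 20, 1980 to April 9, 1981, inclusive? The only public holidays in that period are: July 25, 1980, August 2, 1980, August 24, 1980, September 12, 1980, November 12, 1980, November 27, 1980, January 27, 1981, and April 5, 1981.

184

July 20, 1980 is a Sunday.
That's 264 days from start to end, counting both.
264 = 7 × 37 + 5, so there are 37 full weeks plus 5 extra days.
Each full week contributes 5 weekdays (Mon–Fri): 37 × 5 = 185.
The 5 extra days are Sunday, Monday, Tuesday, Wednesday, Thursday — 4 of them qualify.
Total: 185 + 4 = 189.
Holidays: July 25, 1980 (Fri); August 2, 1980 (Sat); August 24, 1980 (Sun); September 12, 1980 (Fri); November 12, 1980 (Wed); November 27, 1980 (Thu); January 27, 1981 (Tue); April 5, 1981 (Sun).
5 of the 8 holidays fall on weekdays; the rest are weekends and were already excluded.
Business days: 189 − 5 = 184.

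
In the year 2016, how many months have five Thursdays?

4

A month has five Thursdays exactly when Thursday falls within its first (length − 28) days.
Jan: 31 days, starts Fri → 5 of Fri, Sat, Sun
Feb: 29 days, starts Mon → 5 of Mon
Mar: 31 days, starts Tue → 5 of Tue, Wed, Thu ✓
Apr: 30 days, starts Fri → 5 of Fri, Sat
May: 31 days, starts Sun → 5 of Sun, Mon, Tue
Jun: 30 days, starts Wed → 5 of Wed, Thu ✓
Jul: 31 days, starts Fri → 5 of Fri, Sat, Sun
Aug: 31 days, starts Mon → 5 of Mon, Tue, Wed
Sep: 30 days, starts Thu → 5 of Thu, Fri ✓
Oct: 31 days, starts Sat → 5 of Sat, Sun, Mon
Nov: 30 days, starts Tue → 5 of Tue, Wed
Dec: 31 days, starts Thu → 5 of Thu, Fri, Sat ✓
Months with five Thursdays: Mar, Jun, Sep, Dec.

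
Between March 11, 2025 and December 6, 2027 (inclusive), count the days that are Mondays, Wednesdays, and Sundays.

429

March 11, 2025 is a Tuesday.
From March 11, 2025 to December 6, 2027 is 1001 days inclusive.
1001 = 7 × 143, so the span is exactly 143 full weeks.
Each full week contributes 3 days from the set (Mon, Wed, Sun): 143 × 3 = 429.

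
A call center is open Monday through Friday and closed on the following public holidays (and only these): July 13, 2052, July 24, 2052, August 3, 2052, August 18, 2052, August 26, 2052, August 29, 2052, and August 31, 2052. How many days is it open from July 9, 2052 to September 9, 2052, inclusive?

42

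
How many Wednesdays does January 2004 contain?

4

1 January 2004 is a Thursday.
That's 31 days from start to end, counting both.
31 = 7 × 4 + 3, so there are 4 full weeks plus 3 extra days.
Each full week contributes one Wednesday: 4 so far.
The 3 extra days are Thursday, Friday, Saturday — none qualify.
Total: 4 + 0 = 4.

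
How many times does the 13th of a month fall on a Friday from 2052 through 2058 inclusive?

12

Friday-the-13ths by year:
2052: Sep, Dec
2053: Jun
2054: Feb, Mar, Nov
2055: Aug
2056: Oct
2057: Apr, Jul
2058: Sep, Dec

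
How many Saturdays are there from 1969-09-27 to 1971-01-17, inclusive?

69 Saturdays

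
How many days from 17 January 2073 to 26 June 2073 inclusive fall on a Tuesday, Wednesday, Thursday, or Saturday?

92

17 January 2073 is a Tuesday.
That's 161 days from start to end, counting both.
161 = 7 × 23, so the span is exactly 23 full weeks.
Each full week contributes 4 days from the set (Tue, Wed, Thu, Sat): 23 × 4 = 92.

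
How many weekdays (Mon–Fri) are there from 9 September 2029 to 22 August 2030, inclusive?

9 September 2029 is a Sunday.
The range spans 348 days (inclusive of both endpoints).
348 = 7 × 49 + 5, so there are 49 full weeks plus 5 extra days.
Each full week contributes 5 weekdays (Mon–Fri): 49 × 5 = 245.
The 5 extra days are Sun, Mon, Tue, Wed, Thu — 4 of them qualify.
Total: 245 + 4 = 249.

249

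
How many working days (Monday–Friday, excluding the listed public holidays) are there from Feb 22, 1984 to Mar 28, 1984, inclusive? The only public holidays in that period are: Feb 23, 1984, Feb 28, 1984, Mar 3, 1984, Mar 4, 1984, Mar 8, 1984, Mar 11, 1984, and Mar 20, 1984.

Feb 22, 1984 is a Wednesday.
That's 36 days from start to end, counting both.
36 = 7 × 5 + 1, so there are 5 full weeks plus 1 extra day.
Each full week contributes 5 weekdays (Mon–Fri): 5 × 5 = 25.
The 1 extra day is Wed — 1 of them qualifies.
Total: 25 + 1 = 26.
Holidays: Feb 23, 1984 (Thu); Feb 28, 1984 (Tue); Mar 3, 1984 (Sat); Mar 4, 1984 (Sun); Mar 8, 1984 (Thu); Mar 11, 1984 (Sun); Mar 20, 1984 (Tue).
4 of the 7 holidays fall on weekdays; the rest are weekends and were already excluded.
Business days: 26 − 4 = 22.

22 working days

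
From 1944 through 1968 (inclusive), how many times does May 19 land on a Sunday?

Day of week of May 19 in each year:
1944: Fri, 1945: Sat, 1946: Sun ✓, 1947: Mon, 1948: Wed, 1949: Thu, 1950: Fri, 1951: Sat, 1952: Mon, 1953: Tue, 1954: Wed, 1955: Thu, 1956: Sat, 1957: Sun ✓, 1958: Mon, 1959: Tue, 1960: Thu, 1961: Fri, 1962: Sat, 1963: Sun ✓, 1964: Tue, 1965: Wed, 1966: Thu, 1967: Fri, 1968: Sun ✓
Sundays: 1946, 1957, 1963, 1968.

4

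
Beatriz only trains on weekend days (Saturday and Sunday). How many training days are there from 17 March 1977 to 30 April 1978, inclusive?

118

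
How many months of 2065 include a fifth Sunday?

4

A month has five Sundays exactly when Sunday falls within its first (length − 28) days.
Jan: 31 days, starts Thu → 5 of Thu, Fri, Sat
Feb: 28 days, starts Sun → 5 of (none)
Mar: 31 days, starts Sun → 5 of Sun, Mon, Tue ✓
Apr: 30 days, starts Wed → 5 of Wed, Thu
May: 31 days, starts Fri → 5 of Fri, Sat, Sun ✓
Jun: 30 days, starts Mon → 5 of Mon, Tue
Jul: 31 days, starts Wed → 5 of Wed, Thu, Fri
Aug: 31 days, starts Sat → 5 of Sat, Sun, Mon ✓
Sep: 30 days, starts Tue → 5 of Tue, Wed
Oct: 31 days, starts Thu → 5 of Thu, Fri, Sat
Nov: 30 days, starts Sun → 5 of Sun, Mon ✓
Dec: 31 days, starts Tue → 5 of Tue, Wed, Thu
Months with five Sundays: Mar, May, Aug, Nov.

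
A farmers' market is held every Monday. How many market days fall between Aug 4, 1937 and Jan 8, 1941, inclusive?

Aug 4, 1937 is a Wednesday.
The range spans 1254 days (inclusive of both endpoints).
1254 = 7 × 179 + 1, so there are 179 full weeks plus 1 extra day.
Each full week contributes one Monday: 179 so far.
The 1 extra day is Wednesday — none qualify.
Total: 179 + 0 = 179.

179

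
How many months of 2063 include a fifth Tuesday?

4

A month has five Tuesdays exactly when Tuesday falls within its first (length − 28) days.
Jan: 31 days, starts Mon → 5 of Mon, Tue, Wed ✓
Feb: 28 days, starts Thu → 5 of (none)
Mar: 31 days, starts Thu → 5 of Thu, Fri, Sat
Apr: 30 days, starts Sun → 5 of Sun, Mon
May: 31 days, starts Tue → 5 of Tue, Wed, Thu ✓
Jun: 30 days, starts Fri → 5 of Fri, Sat
Jul: 31 days, starts Sun → 5 of Sun, Mon, Tue ✓
Aug: 31 days, starts Wed → 5 of Wed, Thu, Fri
Sep: 30 days, starts Sat → 5 of Sat, Sun
Oct: 31 days, starts Mon → 5 of Mon, Tue, Wed ✓
Nov: 30 days, starts Thu → 5 of Thu, Fri
Dec: 31 days, starts Sat → 5 of Sat, Sun, Mon
Months with five Tuesdays: Jan, May, Jul, Oct.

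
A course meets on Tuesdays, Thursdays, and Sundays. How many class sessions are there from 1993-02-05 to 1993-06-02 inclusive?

50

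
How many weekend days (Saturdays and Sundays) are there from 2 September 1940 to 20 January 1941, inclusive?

40

2 September 1940 is a Monday.
That's 141 days from start to end, counting both.
141 = 7 × 20 + 1, so there are 20 full weeks plus 1 extra day.
Each full week contributes 2 weekend days (Sat, Sun): 20 × 2 = 40.
The 1 extra day is Monday — none qualify.
Total: 40 + 0 = 40.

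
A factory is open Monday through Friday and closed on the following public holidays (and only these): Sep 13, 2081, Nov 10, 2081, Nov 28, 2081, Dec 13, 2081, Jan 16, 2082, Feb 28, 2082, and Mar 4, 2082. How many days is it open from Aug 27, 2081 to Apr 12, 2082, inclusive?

Aug 27, 2081 is a Wednesday.
The range spans 229 days (inclusive of both endpoints).
229 = 7 × 32 + 5, so there are 32 full weeks plus 5 extra days.
Each full week contributes 5 weekdays (Mon–Fri): 32 × 5 = 160.
The 5 extra days are Wednesday, Thursday, Friday, Saturday, Sunday — 3 of them qualify.
Total: 160 + 3 = 163.
Holidays: Sep 13, 2081 (Sat); Nov 10, 2081 (Mon); Nov 28, 2081 (Fri); Dec 13, 2081 (Sat); Jan 16, 2082 (Fri); Feb 28, 2082 (Sat); Mar 4, 2082 (Wed).
4 of the 7 holidays fall on weekdays; the rest are weekends and were already excluded.
Business days: 163 − 4 = 159.

159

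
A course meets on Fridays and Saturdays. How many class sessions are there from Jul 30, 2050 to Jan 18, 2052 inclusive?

Jul 30, 2050 is a Saturday.
From Jul 30, 2050 to Jan 18, 2052 is 538 days inclusive.
538 = 7 × 76 + 6, so there are 76 full weeks plus 6 extra days.
Each full week contributes 2 days from the set (Fri, Sat): 76 × 2 = 152.
The 6 extra days are Sat, Sun, Mon, Tue, Wed, Thu — 1 of them qualifies.
Total: 152 + 1 = 153.

153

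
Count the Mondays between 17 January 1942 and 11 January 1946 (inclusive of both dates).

208 Mondays

17 January 1942 is a Saturday.
The range spans 1456 days (inclusive of both endpoints).
1456 = 7 × 208, so the span is exactly 208 full weeks.
Each full week contributes one Monday: 208 so far.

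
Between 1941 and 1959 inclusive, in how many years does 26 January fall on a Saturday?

3

Day of week of January 26 in each year:
1941: Sun, 1942: Mon, 1943: Tue, 1944: Wed, 1945: Fri, 1946: Sat ✓, 1947: Sun, 1948: Mon, 1949: Wed, 1950: Thu, 1951: Fri, 1952: Sat ✓, 1953: Mon, 1954: Tue, 1955: Wed, 1956: Thu, 1957: Sat ✓, 1958: Sun, 1959: Mon
Saturdays: 1946, 1952, 1957.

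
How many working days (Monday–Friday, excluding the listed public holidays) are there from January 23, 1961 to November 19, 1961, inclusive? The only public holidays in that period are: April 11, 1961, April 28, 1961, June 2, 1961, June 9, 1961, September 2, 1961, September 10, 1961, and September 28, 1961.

January 23, 1961 is a Monday.
That's 301 days from start to end, counting both.
301 = 7 × 43, so the span is exactly 43 full weeks.
Each full week contributes 5 weekdays (Mon–Fri): 43 × 5 = 215.
Holidays: April 11, 1961 (Tue); April 28, 1961 (Fri); June 2, 1961 (Fri); June 9, 1961 (Fri); September 2, 1961 (Sat); September 10, 1961 (Sun); September 28, 1961 (Thu).
5 of the 7 holidays fall on weekdays; the rest are weekends and were already excluded.
Business days: 215 − 5 = 210.

210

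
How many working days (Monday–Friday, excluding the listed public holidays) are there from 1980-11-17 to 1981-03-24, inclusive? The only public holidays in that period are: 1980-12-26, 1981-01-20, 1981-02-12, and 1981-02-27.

1980-11-17 is a Monday.
The range spans 128 days (inclusive of both endpoints).
128 = 7 × 18 + 2, so there are 18 full weeks plus 2 extra days.
Each full week contributes 5 weekdays (Mon–Fri): 18 × 5 = 90.
The 2 extra days are Mon, Tue — 2 of them qualify.
Total: 90 + 2 = 92.
Holidays: 1980-12-26 (Fri); 1981-01-20 (Tue); 1981-02-12 (Thu); 1981-02-27 (Fri).
All 4 holidays fall on weekdays, so subtract 4.
Business days: 92 − 4 = 88.

88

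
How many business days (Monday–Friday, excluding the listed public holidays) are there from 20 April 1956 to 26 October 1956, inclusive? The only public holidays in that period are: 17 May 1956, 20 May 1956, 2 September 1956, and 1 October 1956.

20 April 1956 is a Friday.
The range spans 190 days (inclusive of both endpoints).
190 = 7 × 27 + 1, so there are 27 full weeks plus 1 extra day.
Each full week contributes 5 weekdays (Mon–Fri): 27 × 5 = 135.
The 1 extra day is Fri — 1 of them qualifies.
Total: 135 + 1 = 136.
Holidays: 17 May 1956 (Thu); 20 May 1956 (Sun); 2 September 1956 (Sun); 1 October 1956 (Mon).
2 of the 4 holidays fall on weekdays; the rest are weekends and were already excluded.
Business days: 136 − 2 = 134.

134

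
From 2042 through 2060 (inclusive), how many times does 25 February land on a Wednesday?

Day of week of February 25 in each year:
2042: Tue, 2043: Wed ✓, 2044: Thu, 2045: Sat, 2046: Sun, 2047: Mon, 2048: Tue, 2049: Thu, 2050: Fri, 2051: Sat, 2052: Sun, 2053: Tue, 2054: Wed ✓, 2055: Thu, 2056: Fri, 2057: Sun, 2058: Mon, 2059: Tue, 2060: Wed ✓
Wednesdays: 2043, 2054, 2060.

3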